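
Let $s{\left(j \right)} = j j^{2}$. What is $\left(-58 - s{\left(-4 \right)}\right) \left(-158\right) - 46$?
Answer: $-994$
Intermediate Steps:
$s{\left(j \right)} = j^{3}$
$\left(-58 - s{\left(-4 \right)}\right) \left(-158\right) - 46 = \left(-58 - \left(-4\right)^{3}\right) \left(-158\right) - 46 = \left(-58 - -64\right) \left(-158\right) - 46 = \left(-58 + 64\right) \left(-158\right) - 46 = 6 \left(-158\right) - 46 = -948 - 46 = -994$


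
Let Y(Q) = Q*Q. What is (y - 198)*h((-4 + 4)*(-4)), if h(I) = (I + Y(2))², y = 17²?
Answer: 1456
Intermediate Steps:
Y(Q) = Q²
y = 289
h(I) = (4 + I)² (h(I) = (I + 2²)² = (I + 4)² = (4 + I)²)
(y - 198)*h((-4 + 4)*(-4)) = (289 - 198)*(4 + (-4 + 4)*(-4))² = 91*(4 + 0*(-4))² = 91*(4 + 0)² = 91*4² = 91*16 = 1456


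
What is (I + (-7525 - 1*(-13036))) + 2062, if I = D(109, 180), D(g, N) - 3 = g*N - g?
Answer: 27087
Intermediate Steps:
D(g, N) = 3 - g + N*g (D(g, N) = 3 + (g*N - g) = 3 + (N*g - g) = 3 + (-g + N*g) = 3 - g + N*g)
I = 19514 (I = 3 - 1*109 + 180*109 = 3 - 109 + 19620 = 19514)
(I + (-7525 - 1*(-13036))) + 2062 = (19514 + (-7525 - 1*(-13036))) + 2062 = (19514 + (-7525 + 13036)) + 2062 = (19514 + 5511) + 2062 = 25025 + 2062 = 27087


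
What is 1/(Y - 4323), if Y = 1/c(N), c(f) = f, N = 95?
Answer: -95/410684 ≈ -0.00023132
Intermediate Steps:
Y = 1/95 ≈ 0.010526
1/(Y - 4323) = 1/(1/95 - 4323) = 1/(-410684/95) = -95/410684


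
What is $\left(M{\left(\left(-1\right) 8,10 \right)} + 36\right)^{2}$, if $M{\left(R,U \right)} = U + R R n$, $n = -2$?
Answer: $6724$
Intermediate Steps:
$M{\left(R,U \right)} = U - 2 R^{2}$ ($M{\left(R,U \right)} = U + R R \left(-2\right) = U + R^{2} \left(-2\right) = U - 2 R^{2}$)
$\left(M{\left(\left(-1\right) 8,10 \right)} + 36\right)^{2} = \left(\left(10 - 2 \left(\left(-1\right) 8\right)^{2}\right) + 36\right)^{2} = \left(\left(10 - 2 \left(-8\right)^{2}\right) + 36\right)^{2} = \left(\left(10 - 128\right) + 36\right)^{2} = \left(-118 + 36\right)^{2} = \left(-82\right)^{2} = 6724$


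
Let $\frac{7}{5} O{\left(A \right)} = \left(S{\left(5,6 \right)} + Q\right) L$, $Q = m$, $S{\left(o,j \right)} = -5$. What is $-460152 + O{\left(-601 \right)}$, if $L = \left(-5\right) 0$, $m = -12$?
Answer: $-460152$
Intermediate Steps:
$L = 0$
$Q = -12$
$O{\left(A \right)} = 0$ ($O{\left(A \right)} = \frac{5 \left(-5 - 12\right) 0}{7} = \frac{5 \left(\left(-17\right) 0\right)}{7} = \frac{5}{7} \cdot 0 = 0$)
$-460152 + O{\left(-601 \right)} = -460152 + 0 = -460152$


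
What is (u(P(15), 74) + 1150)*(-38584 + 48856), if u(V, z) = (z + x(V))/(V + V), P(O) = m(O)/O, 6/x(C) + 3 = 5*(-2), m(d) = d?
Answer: 158476416/13 ≈ 1.2190e+7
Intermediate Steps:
x(C) = -6/13 (x(C) = 6/(-3 + 5*(-2)) = 6/(-3 - 10) = 6/(-13) = 6*(-1/13) = -6/13)
P(O) = 1 (P(O) = O/O = 1)
u(V, z) = (-6/13 + z)/(2*V) (u(V, z) = (z - 6/13)/(V + V) = (-6/13 + z)/((2*V)) = (-6/13 + z)*(1/(2*V)) = (-6/13 + z)/(2*V))
(u(P(15), 74) + 1150)*(-38584 + 48856) = ((1/26)*(-6 + 13*74)/1 + 1150)*(-38584 + 48856) = ((1/26)*1*(-6 + 962) + 1150)*10272 = ((1/26)*1*956 + 1150)*10272 = (478/13 + 1150)*10272 = (15428/13)*10272 = 158476416/13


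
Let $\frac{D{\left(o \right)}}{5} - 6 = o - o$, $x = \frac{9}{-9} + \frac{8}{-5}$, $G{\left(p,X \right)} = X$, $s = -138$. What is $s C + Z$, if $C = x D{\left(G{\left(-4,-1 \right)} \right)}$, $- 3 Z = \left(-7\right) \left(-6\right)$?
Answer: $10750$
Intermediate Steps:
$Z = -14$ ($Z = - \frac{\left(-7\right) \left(-6\right)}{3} = \left(- \frac{1}{3}\right) 42 = -14$)
$x = - \frac{13}{5}$ ($x = 9 \left(- \frac{1}{9}\right) + 8 \left(- \frac{1}{5}\right) = -1 - \frac{8}{5} = - \frac{13}{5} \approx -2.6$)
$D{\left(o \right)} = 30$ ($D{\left(o \right)} = 30 + 5 \left(o - o\right) = 30 + 5 \cdot 0 = 30 + 0 = 30$)
$C = -78$ ($C = \left(- \frac{13}{5}\right) 30 = -78$)
$s C + Z = \left(-138\right) \left(-78\right) - 14 = 10764 - 14 = 10750$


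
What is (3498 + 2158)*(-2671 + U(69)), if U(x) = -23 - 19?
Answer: -15344728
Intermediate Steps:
U(x) = -42
(3498 + 2158)*(-2671 + U(69)) = (3498 + 2158)*(-2671 - 42) = 5656*(-2713) = -15344728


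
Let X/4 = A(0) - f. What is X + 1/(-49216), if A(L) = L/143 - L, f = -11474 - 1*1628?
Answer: 2579312127/49216 ≈ 52408.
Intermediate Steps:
f = -13102 (f = -11474 - 1628 = -13102)
A(L) = -142*L/143 (A(L) = L*(1/143) - L = L/143 - L = -142*L/143)
X = 52408 (X = 4*(-142/143*0 - 1*(-13102)) = 4*(0 + 13102) = 4*13102 = 52408)
X + 1/(-49216) = 52408 + 1/(-49216) = 52408 - 1/49216 = 2579312127/49216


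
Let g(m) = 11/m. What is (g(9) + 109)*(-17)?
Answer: -16864/9 ≈ -1873.8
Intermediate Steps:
(g(9) + 109)*(-17) = (11/9 + 109)*(-17) = (992/9)*(-17) = -16864/9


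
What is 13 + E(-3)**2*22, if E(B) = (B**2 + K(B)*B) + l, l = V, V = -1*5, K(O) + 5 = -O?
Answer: 2213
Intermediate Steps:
K(O) = -5 - O
V = -5
l = -5
E(B) = -5 + B**2 + B*(-5 - B) (E(B) = (B**2 + (-5 - B)*B) - 5 = (B**2 + B*(-5 - B)) - 5 = -5 + B**2 + B*(-5 - B))
13 + E(-3)**2*22 = 13 + (-5 - 5*(-3))**2*22 = 13 + (-5 + 15)**2*22 = 13 + 10**2*22 = 13 + 100*22 = 13 + 2200 = 2213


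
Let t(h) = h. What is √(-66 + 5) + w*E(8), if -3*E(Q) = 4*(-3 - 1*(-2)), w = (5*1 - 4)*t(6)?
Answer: 8 + I*√61 ≈ 8.0 + 7.8102*I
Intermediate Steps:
w = 6 (w = (5*1 - 4)*6 = (5 - 4)*6 = 1*6 = 6)
E(Q) = 4/3 (E(Q) = -4*(-3 - 1*(-2))/3 = -4*(-3 + 2)/3 = -4*(-1)/3 = -⅓*(-4) = 4/3)
√(-66 + 5) + w*E(8) = √(-66 + 5) + 6*(4/3) = √(-61) + 8 = I*√61 + 8 = 8 + I*√61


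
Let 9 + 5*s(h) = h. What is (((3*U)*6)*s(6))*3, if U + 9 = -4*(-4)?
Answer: -1134/5 ≈ -226.80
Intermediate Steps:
s(h) = -9/5 + h/5
U = 7 (U = -9 - 4*(-4) = -9 + 16 = 7)
(((3*U)*6)*s(6))*3 = (((3*7)*6)*(-9/5 + (⅕)*6))*3 = ((21*6)*(-9/5 + 6/5))*3 = (126*(-⅗))*3 = -378/5*3 = -1134/5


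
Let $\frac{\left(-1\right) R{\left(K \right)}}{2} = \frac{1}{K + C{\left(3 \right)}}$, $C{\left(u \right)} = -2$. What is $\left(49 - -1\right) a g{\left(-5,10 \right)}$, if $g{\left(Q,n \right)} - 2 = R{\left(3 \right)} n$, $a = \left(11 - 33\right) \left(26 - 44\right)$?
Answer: $-356400$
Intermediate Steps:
$R{\left(K \right)} = - \frac{2}{-2 + K}$ ($R{\left(K \right)} = - \frac{2}{K - 2} = - \frac{2}{-2 + K}$)
$a = 396$ ($a = \left(-22\right) \left(-18\right) = 396$)
$g{\left(Q,n \right)} = 2 - 2 n$ ($g{\left(Q,n \right)} = 2 + - \frac{2}{-2 + 3} n = 2 + - \frac{2}{1} n = 2 + \left(-2\right) 1 n = 2 - 2 n$)
$\left(49 - -1\right) a g{\left(-5,10 \right)} = \left(49 - -1\right) 396 \left(2 - 20\right) = \left(49 + 1\right) 396 \left(2 - 20\right) = 50 \cdot 396 \left(-18\right) = 19800 \left(-18\right) = -356400$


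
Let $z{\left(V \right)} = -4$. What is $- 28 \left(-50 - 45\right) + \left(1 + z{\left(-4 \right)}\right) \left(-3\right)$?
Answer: $2669$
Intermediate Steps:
$- 28 \left(-50 - 45\right) + \left(1 + z{\left(-4 \right)}\right) \left(-3\right) = - 28 \left(-50 - 45\right) + \left(1 - 4\right) \left(-3\right) = - 28 \left(-50 - 45\right) - -9 = \left(-28\right) \left(-95\right) + 9 = 2660 + 9 = 2669$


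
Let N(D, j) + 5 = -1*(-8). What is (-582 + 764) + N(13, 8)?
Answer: 185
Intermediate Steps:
N(D, j) = 3 (N(D, j) = -5 - 1*(-8) = -5 + 8 = 3)
(-582 + 764) + N(13, 8) = (-582 + 764) + 3 = 182 + 3 = 185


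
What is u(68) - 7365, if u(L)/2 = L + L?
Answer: -7093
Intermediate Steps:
u(L) = 4*L (u(L) = 2*(L + L) = 2*(2*L) = 4*L)
u(68) - 7365 = 4*68 - 7365 = 272 - 7365 = -7093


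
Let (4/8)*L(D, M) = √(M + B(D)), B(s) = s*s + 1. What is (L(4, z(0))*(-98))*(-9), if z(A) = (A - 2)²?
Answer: 1764*√21 ≈ 8083.7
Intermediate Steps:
B(s) = 1 + s² (B(s) = s² + 1 = 1 + s²)
z(A) = (-2 + A)²
L(D, M) = 2*√(1 + M + D²) (L(D, M) = 2*√(M + (1 + D²)) = 2*√(1 + M + D²))
(L(4, z(0))*(-98))*(-9) = ((2*√(1 + (-2 + 0)² + 4²))*(-98))*(-9) = ((2*√(1 + (-2)² + 16))*(-98))*(-9) = ((2*√(1 + 4 + 16))*(-98))*(-9) = ((2*√21)*(-98))*(-9) = -196*√21*(-9) = 1764*√21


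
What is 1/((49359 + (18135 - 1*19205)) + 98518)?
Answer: 1/146807 ≈ 6.8117e-6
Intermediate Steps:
1/((49359 + (18135 - 1*19205)) + 98518) = 1/((49359 + (18135 - 19205)) + 98518) = 1/((49359 - 1070) + 98518) = 1/(48289 + 98518) = 1/146807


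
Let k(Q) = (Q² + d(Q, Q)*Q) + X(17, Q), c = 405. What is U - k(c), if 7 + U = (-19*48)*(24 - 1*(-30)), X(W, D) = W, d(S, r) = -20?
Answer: -205197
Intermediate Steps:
U = -49255 (U = -7 + (-19*48)*(24 - 1*(-30)) = -7 - 912*(24 + 30) = -7 - 912*54 = -7 - 49248 = -49255)
k(Q) = 17 + Q² - 20*Q (k(Q) = (Q² - 20*Q) + 17 = 17 + Q² - 20*Q)
U - k(c) = -49255 - (17 + 405² - 20*405) = -49255 - (17 + 164025 - 8100) = -49255 - 1*155942 = -49255 - 155942 = -205197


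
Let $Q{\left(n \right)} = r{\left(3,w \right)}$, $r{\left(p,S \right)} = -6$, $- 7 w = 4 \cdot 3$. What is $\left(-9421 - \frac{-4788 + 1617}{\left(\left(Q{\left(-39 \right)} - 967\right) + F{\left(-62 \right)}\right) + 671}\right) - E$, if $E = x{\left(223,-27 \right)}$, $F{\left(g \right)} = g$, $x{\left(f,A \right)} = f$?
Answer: $- \frac{501941}{52} \approx -9652.7$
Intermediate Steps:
$w = - \frac{12}{7}$ ($w = - \frac{4 \cdot 3}{7} = \left(- \frac{1}{7}\right) 12 = - \frac{12}{7} \approx -1.7143$)
$Q{\left(n \right)} = -6$
$E = 223$
$\left(-9421 - \frac{-4788 + 1617}{\left(\left(Q{\left(-39 \right)} - 967\right) + F{\left(-62 \right)}\right) + 671}\right) - E = \left(-9421 - \frac{-4788 + 1617}{\left(\left(-6 - 967\right) - 62\right) + 671}\right) - 223 = \left(-9421 - - \frac{3171}{\left(-973 - 62\right) + 671}\right) - 223 = \left(-9421 - - \frac{3171}{-1035 + 671}\right) - 223 = \left(-9421 - - \frac{3171}{-364}\right) - 223 = \left(-9421 - \left(-3171\right) \left(- \frac{1}{364}\right)\right) - 223 = \left(-9421 - \frac{453}{52}\right) - 223 = - \frac{490345}{52} - 223 = - \frac{501941}{52}$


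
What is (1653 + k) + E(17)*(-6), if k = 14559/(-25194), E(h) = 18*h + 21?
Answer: -2599835/8398 ≈ -309.58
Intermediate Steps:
E(h) = 21 + 18*h
k = -4853/8398 (k = 14559*(-1/25194) = -4853/8398 ≈ -0.57788)
(1653 + k) + E(17)*(-6) = (1653 - 4853/8398) + (21 + 18*17)*(-6) = 13877041/8398 + (21 + 306)*(-6) = 13877041/8398 + 327*(-6) = 13877041/8398 - 1962 = -2599835/8398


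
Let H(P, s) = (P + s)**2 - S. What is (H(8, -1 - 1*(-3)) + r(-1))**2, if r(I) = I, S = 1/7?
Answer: 478864/49 ≈ 9772.7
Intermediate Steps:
S = 1/7 (S = 1*(1/7) = 1/7 ≈ 0.14286)
H(P, s) = -1/7 + (P + s)**2 (H(P, s) = (P + s)**2 - 1*1/7 = (P + s)**2 - 1/7 = -1/7 + (P + s)**2)
(H(8, -1 - 1*(-3)) + r(-1))**2 = ((-1/7 + (8 + (-1 - 1*(-3)))**2) - 1)**2 = ((-1/7 + (8 + (-1 + 3))**2) - 1)**2 = ((-1/7 + (8 + 2)**2) - 1)**2 = ((-1/7 + 10**2) - 1)**2 = ((-1/7 + 100) - 1)**2 = (699/7 - 1)**2 = (692/7)**2 = 478864/49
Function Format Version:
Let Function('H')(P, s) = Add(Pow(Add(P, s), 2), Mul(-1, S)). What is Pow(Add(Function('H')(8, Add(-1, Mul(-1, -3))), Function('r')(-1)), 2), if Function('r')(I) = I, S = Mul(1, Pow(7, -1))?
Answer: Rational(478864, 49) ≈ 9772.7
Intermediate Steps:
S = Rational(1, 7) (S = Mul(1, Rational(1, 7)) = Rational(1, 7) ≈ 0.14286)
Function('H')(P, s) = Add(Rational(-1, 7), Pow(Add(P, s), 2)) (Function('H')(P, s) = Add(Pow(Add(P, s), 2), Mul(-1, Rational(1, 7))) = Add(Pow(Add(P, s), 2), Rational(-1, 7)) = Add(Rational(-1, 7), Pow(Add(P, s), 2)))
Pow(Add(Function('H')(8, Add(-1, Mul(-1, -3))), Function('r')(-1)), 2) = Pow(Add(Add(Rational(-1, 7), Pow(Add(8, Add(-1, Mul(-1, -3))), 2)), -1), 2) = Pow(Add(Add(Rational(-1, 7), Pow(Add(8, Add(-1, 3)), 2)), -1), 2) = Pow(Add(Add(Rational(-1, 7), Pow(Add(8, 2), 2)), -1), 2) = Pow(Add(Add(Rational(-1, 7), Pow(10, 2)), -1), 2) = Pow(Add(Add(Rational(-1, 7), 100), -1), 2) = Pow(Add(Rational(699, 7), -1), 2) = Pow(Rational(692, 7), 2) = Rational(478864, 49)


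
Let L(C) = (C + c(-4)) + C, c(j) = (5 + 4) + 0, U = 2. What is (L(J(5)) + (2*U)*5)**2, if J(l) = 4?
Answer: 1369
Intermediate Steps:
c(j) = 9 (c(j) = 9 + 0 = 9)
L(C) = 9 + 2*C (L(C) = (C + 9) + C = (9 + C) + C = 9 + 2*C)
(L(J(5)) + (2*U)*5)**2 = ((9 + 2*4) + (2*2)*5)**2 = ((9 + 8) + 4*5)**2 = (17 + 20)**2 = 37**2 = 1369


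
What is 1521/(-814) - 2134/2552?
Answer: -127697/47212 ≈ -2.7048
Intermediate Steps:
1521/(-814) - 2134/2552 = 1521*(-1/814) - 2134*1/2552 = -1521/814 - 97/116 = -127697/47212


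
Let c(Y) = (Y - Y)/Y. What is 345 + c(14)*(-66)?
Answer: 345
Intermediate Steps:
c(Y) = 0 (c(Y) = 0/Y = 0)
345 + c(14)*(-66) = 345 + 0*(-66) = 345 + 0 = 345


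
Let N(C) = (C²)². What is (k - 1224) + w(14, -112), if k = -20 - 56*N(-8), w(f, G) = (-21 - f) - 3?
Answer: -230658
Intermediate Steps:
N(C) = C⁴
w(f, G) = -24 - f
k = -229396 (k = -20 - 56*(-8)⁴ = -20 - 56*4096 = -20 - 229376 = -229396)
(k - 1224) + w(14, -112) = (-229396 - 1224) + (-24 - 1*14) = -230620 + (-24 - 14) = -230620 - 38 = -230658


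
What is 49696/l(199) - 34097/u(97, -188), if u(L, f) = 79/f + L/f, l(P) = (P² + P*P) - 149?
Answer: 126689283251/3478332 ≈ 36422.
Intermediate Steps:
l(P) = -149 + 2*P² (l(P) = (P² + P²) - 149 = 2*P² - 149 = -149 + 2*P²)
49696/l(199) - 34097/u(97, -188) = 49696/(-149 + 2*199²) - 34097*(-188/(79 + 97)) = 49696/(-149 + 2*39601) - 34097/((-1/188*176)) = 49696/(-149 + 79202) - 34097/(-44/47) = 49696/79053 - 34097*(-47/44) = 49696*(1/79053) + 1602559/44 = 49696/79053 + 1602559/44 = 126689283251/3478332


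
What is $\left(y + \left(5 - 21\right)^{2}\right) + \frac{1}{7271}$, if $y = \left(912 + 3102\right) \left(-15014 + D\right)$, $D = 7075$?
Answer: $- \frac{231704157189}{7271} \approx -3.1867 \cdot 10^{7}$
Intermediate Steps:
$y = -31867146$ ($y = \left(912 + 3102\right) \left(-15014 + 7075\right) = 4014 \left(-7939\right) = -31867146$)
$\left(y + \left(5 - 21\right)^{2}\right) + \frac{1}{7271} = \left(-31867146 + \left(5 - 21\right)^{2}\right) + \frac{1}{7271} = \left(-31867146 + \left(-16\right)^{2}\right) + \frac{1}{7271} = \left(-31867146 + 256\right) + \frac{1}{7271} = -31866890 + \frac{1}{7271} = - \frac{231704157189}{7271}$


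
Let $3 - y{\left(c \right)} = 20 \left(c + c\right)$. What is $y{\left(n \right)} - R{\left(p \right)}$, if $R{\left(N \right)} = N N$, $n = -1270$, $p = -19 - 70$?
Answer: $42882$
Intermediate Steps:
$p = -89$ ($p = -19 - 70 = -89$)
$y{\left(c \right)} = 3 - 40 c$ ($y{\left(c \right)} = 3 - 20 \left(c + c\right) = 3 - 20 \cdot 2 c = 3 - 40 c$)
$R{\left(N \right)} = N^{2}$
$y{\left(n \right)} - R{\left(p \right)} = \left(3 - -50800\right) - \left(-89\right)^{2} = \left(3 + 50800\right) - 7921 = 50803 - 7921 = 42882$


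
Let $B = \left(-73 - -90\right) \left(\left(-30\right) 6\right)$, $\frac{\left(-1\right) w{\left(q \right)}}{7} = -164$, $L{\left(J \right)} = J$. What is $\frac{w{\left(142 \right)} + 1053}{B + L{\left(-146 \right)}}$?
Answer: $- \frac{2201}{3206} \approx -0.68653$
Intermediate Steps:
$w{\left(q \right)} = 1148$ ($w{\left(q \right)} = \left(-7\right) \left(-164\right) = 1148$)
$B = -3060$ ($B = \left(-73 + 90\right) \left(-180\right) = 17 \left(-180\right) = -3060$)
$\frac{w{\left(142 \right)} + 1053}{B + L{\left(-146 \right)}} = \frac{1148 + 1053}{-3060 - 146} = \frac{2201}{-3206} = 2201 \left(- \frac{1}{3206}\right) = - \frac{2201}{3206}$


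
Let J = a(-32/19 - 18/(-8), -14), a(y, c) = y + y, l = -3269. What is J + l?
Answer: -124179/38 ≈ -3267.9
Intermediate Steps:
a(y, c) = 2*y
J = 43/38 (J = 2*(-32/19 - 18/(-8)) = 2*(-32*1/19 - 18*(-⅛)) = 2*(-32/19 + 9/4) = 2*(43/76) = 43/38 ≈ 1.1316)
J + l = 43/38 - 3269 = -124179/38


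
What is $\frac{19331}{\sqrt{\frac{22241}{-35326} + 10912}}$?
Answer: $\frac{19331 \sqrt{13616585838146}}{385455071} \approx 185.06$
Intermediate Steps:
$\frac{19331}{\sqrt{\frac{22241}{-35326} + 10912}} = \frac{19331}{\sqrt{22241 \left(- \frac{1}{35326}\right) + 10912}} = \frac{19331}{\sqrt{- \frac{22241}{35326} + 10912}} = \frac{19331}{\sqrt{\frac{385455071}{35326}}} = \frac{19331}{\frac{1}{35326} \sqrt{13616585838146}} = 19331 \frac{\sqrt{13616585838146}}{385455071} = \frac{19331 \sqrt{13616585838146}}{385455071}$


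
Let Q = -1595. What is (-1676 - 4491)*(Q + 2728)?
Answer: -6987211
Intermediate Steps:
(-1676 - 4491)*(Q + 2728) = (-1676 - 4491)*(-1595 + 2728) = -6167*1133 = -6987211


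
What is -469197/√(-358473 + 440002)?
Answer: -469197*√81529/81529 ≈ -1643.2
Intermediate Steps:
-469197/√(-358473 + 440002) = -469197*√81529/81529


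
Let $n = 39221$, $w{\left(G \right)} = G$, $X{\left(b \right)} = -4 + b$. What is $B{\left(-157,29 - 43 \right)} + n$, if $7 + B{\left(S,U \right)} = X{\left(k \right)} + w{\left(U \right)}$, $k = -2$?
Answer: $39194$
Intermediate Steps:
$B{\left(S,U \right)} = -13 + U$ ($B{\left(S,U \right)} = -7 + \left(\left(-4 - 2\right) + U\right) = -7 + \left(-6 + U\right) = -13 + U$)
$B{\left(-157,29 - 43 \right)} + n = \left(-13 + \left(29 - 43\right)\right) + 39221 = \left(-13 - 14\right) + 39221 = -27 + 39221 = 39194$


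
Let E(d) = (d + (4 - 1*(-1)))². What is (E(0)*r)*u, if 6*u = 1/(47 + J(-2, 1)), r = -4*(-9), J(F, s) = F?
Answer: 10/3 ≈ 3.3333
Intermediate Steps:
E(d) = (5 + d)² (E(d) = (d + (4 + 1))² = (d + 5)² = (5 + d)²)
r = 36
u = 1/270 (u = 1/(6*(47 - 2)) = (⅙)/45 = (⅙)*(1/45) = 1/270 ≈ 0.0037037)
(E(0)*r)*u = ((5 + 0)²*36)*(1/270) = (5²*36)*(1/270) = (25*36)*(1/270) = 900*(1/270) = 10/3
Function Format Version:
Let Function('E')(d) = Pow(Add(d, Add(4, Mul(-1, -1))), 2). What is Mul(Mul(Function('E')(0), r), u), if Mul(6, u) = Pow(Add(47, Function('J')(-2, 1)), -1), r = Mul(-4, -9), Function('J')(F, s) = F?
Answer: Rational(10, 3) ≈ 3.3333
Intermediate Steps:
Function('E')(d) = Pow(Add(5, d), 2) (Function('E')(d) = Pow(Add(d, Add(4, 1)), 2) = Pow(Add(d, 5), 2) = Pow(Add(5, d), 2))
r = 36
u = Rational(1, 270) (u = Mul(Rational(1, 6), Pow(Add(47, -2), -1)) = Mul(Rational(1, 6), Pow(45, -1)) = Mul(Rational(1, 6), Rational(1, 45)) = Rational(1, 270) ≈ 0.0037037)
Mul(Mul(Function('E')(0), r), u) = Mul(Mul(Pow(Add(5, 0), 2), 36), Rational(1, 270)) = Mul(Mul(Pow(5, 2), 36), Rational(1, 270)) = Mul(Mul(25, 36), Rational(1, 270)) = Mul(900, Rational(1, 270)) = Rational(10, 3)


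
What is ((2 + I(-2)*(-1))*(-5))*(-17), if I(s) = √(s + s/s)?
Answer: 170 - 85*I ≈ 170.0 - 85.0*I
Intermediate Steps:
I(s) = √(1 + s) (I(s) = √(s + 1) = √(1 + s))
((2 + I(-2)*(-1))*(-5))*(-17) = ((2 + √(1 - 2)*(-1))*(-5))*(-17) = ((2 + √(-1)*(-1))*(-5))*(-17) = ((2 + I*(-1))*(-5))*(-17) = ((2 - I)*(-5))*(-17) = (-10 + 5*I)*(-17) = 170 - 85*I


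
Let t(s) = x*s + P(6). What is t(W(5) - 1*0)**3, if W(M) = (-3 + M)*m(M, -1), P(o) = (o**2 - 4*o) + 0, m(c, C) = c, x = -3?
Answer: -5832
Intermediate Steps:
P(o) = o**2 - 4*o
W(M) = M*(-3 + M) (W(M) = (-3 + M)*M = M*(-3 + M))
t(s) = 12 - 3*s (t(s) = -3*s + 6*(-4 + 6) = -3*s + 6*2 = -3*s + 12 = 12 - 3*s)
t(W(5) - 1*0)**3 = (12 - 3*(5*(-3 + 5) - 1*0))**3 = (12 - 3*(5*2 + 0))**3 = (12 - 3*(10 + 0))**3 = (12 - 3*10)**3 = (12 - 30)**3 = (-18)**3 = -5832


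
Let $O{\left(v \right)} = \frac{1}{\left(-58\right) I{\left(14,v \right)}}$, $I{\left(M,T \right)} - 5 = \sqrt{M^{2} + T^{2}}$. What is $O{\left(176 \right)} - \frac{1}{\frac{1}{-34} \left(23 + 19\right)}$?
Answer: $\frac{30711047}{37937046} - \frac{\sqrt{7793}}{903263} \approx 0.80943$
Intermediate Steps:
$I{\left(M,T \right)} = 5 + \sqrt{M^{2} + T^{2}}$
$O{\left(v \right)} = - \frac{1}{58 \left(5 + \sqrt{196 + v^{2}}\right)}$ ($O{\left(v \right)} = \frac{1}{\left(-58\right) \left(5 + \sqrt{14^{2} + v^{2}}\right)} = - \frac{1}{58 \left(5 + \sqrt{196 + v^{2}}\right)}$)
$O{\left(176 \right)} - \frac{1}{\frac{1}{-34} \left(23 + 19\right)} = - \frac{1}{290 + 58 \sqrt{196 + 176^{2}}} - \frac{1}{\frac{1}{-34} \left(23 + 19\right)} = - \frac{1}{290 + 58 \sqrt{196 + 30976}} - \frac{1}{\left(- \frac{1}{34}\right) 42} = - \frac{1}{290 + 58 \sqrt{31172}} - \frac{1}{- \frac{21}{17}} = - \frac{1}{290 + 58 \cdot 2 \sqrt{7793}} - - \frac{17}{21} = - \frac{1}{290 + 116 \sqrt{7793}} + \frac{17}{21} = \frac{17}{21} - \frac{1}{290 + 116 \sqrt{7793}}$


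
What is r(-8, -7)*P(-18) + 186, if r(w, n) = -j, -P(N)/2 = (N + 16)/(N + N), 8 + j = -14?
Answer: 1652/9 ≈ 183.56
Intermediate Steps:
j = -22 (j = -8 - 14 = -22)
P(N) = -(16 + N)/N (P(N) = -2*(N + 16)/(N + N) = -2*(16 + N)/(2*N) = -2*(16 + N)*1/(2*N) = -(16 + N)/N)
r(w, n) = 22 (r(w, n) = -1*(-22) = 22)
r(-8, -7)*P(-18) + 186 = 22*((-16 - 1*(-18))/(-18)) + 186 = 22*(-(-16 + 18)/18) + 186 = 22*(-1/18*2) + 186 = 22*(-1/9) + 186 = -22/9 + 186 = 1652/9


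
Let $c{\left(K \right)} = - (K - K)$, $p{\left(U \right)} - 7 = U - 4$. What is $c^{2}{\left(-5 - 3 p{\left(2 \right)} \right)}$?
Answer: $0$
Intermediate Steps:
$p{\left(U \right)} = 3 + U$ ($p{\left(U \right)} = 7 + \left(U - 4\right) = 7 + \left(-4 + U\right) = 3 + U$)
$c{\left(K \right)} = 0$ ($c{\left(K \right)} = \left(-1\right) 0 = 0$)
$c^{2}{\left(-5 - 3 p{\left(2 \right)} \right)} = 0^{2} = 0$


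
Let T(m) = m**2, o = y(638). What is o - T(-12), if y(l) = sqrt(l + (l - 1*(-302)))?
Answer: -144 + sqrt(1578) ≈ -104.28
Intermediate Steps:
y(l) = sqrt(302 + 2*l) (y(l) = sqrt(l + (l + 302)) = sqrt(l + (302 + l)) = sqrt(302 + 2*l))
o = sqrt(1578) (o = sqrt(302 + 2*638) = sqrt(302 + 1276) = sqrt(1578) ≈ 39.724)
o - T(-12) = sqrt(1578) - 1*(-12)**2 = sqrt(1578) - 1*144 = sqrt(1578) - 144 = -144 + sqrt(1578)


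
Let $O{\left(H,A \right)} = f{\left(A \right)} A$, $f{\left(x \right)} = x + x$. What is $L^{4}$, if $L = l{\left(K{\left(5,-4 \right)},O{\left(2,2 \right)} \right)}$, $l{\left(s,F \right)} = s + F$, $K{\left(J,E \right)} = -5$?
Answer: $81$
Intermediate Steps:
$f{\left(x \right)} = 2 x$
$O{\left(H,A \right)} = 2 A^{2}$ ($O{\left(H,A \right)} = 2 A A = 2 A^{2}$)
$l{\left(s,F \right)} = F + s$
$L = 3$ ($L = 2 \cdot 2^{2} - 5 = 2 \cdot 4 - 5 = 8 - 5 = 3$)
$L^{4} = 3^{4} = 81$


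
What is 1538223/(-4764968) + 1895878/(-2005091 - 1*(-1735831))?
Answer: -2361994981721/320753820920 ≈ -7.3639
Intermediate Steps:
1538223/(-4764968) + 1895878/(-2005091 - 1*(-1735831)) = 1538223*(-1/4764968) + 1895878/(-2005091 + 1735831) = -1538223/4764968 + 1895878/(-269260) = -1538223/4764968 + 1895878*(-1/269260) = -1538223/4764968 - 947939/134630 = -2361994981721/320753820920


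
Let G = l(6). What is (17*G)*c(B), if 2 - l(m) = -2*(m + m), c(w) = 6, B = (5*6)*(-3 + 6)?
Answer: 2652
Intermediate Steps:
B = 90 (B = 30*3 = 90)
l(m) = 2 + 4*m (l(m) = 2 - (-2)*(m + m) = 2 - (-2)*2*m = 2 - (-4)*m = 2 + 4*m)
G = 26 (G = 2 + 4*6 = 2 + 24 = 26)
(17*G)*c(B) = (17*26)*6 = 442*6 = 2652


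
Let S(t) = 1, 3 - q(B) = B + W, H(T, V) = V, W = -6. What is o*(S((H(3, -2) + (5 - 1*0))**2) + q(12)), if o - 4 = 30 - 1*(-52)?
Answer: -172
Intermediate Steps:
o = 86 (o = 4 + (30 - 1*(-52)) = 4 + (30 + 52) = 4 + 82 = 86)
q(B) = 9 - B (q(B) = 3 - (B - 6) = 3 - (-6 + B) = 3 + (6 - B) = 9 - B)
o*(S((H(3, -2) + (5 - 1*0))**2) + q(12)) = 86*(1 + (9 - 1*12)) = 86*(1 + (9 - 12)) = 86*(1 - 3) = 86*(-2) = -172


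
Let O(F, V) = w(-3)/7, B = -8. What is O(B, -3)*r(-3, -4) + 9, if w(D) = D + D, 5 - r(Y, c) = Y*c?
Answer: 15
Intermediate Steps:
r(Y, c) = 5 - Y*c
w(D) = 2*D
O(F, V) = -6/7 (O(F, V) = (2*(-3))/7 = -6*⅐ = -6/7)
O(B, -3)*r(-3, -4) + 9 = -6*(5 - 1*(-3)*(-4))/7 + 9 = -6*(5 - 12)/7 + 9 = -6/7*(-7) + 9 = 6 + 9 = 15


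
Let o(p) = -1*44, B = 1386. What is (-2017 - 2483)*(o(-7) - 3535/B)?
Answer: 2304250/11 ≈ 2.0948e+5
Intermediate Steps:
o(p) = -44
(-2017 - 2483)*(o(-7) - 3535/B) = (-2017 - 2483)*(-44 - 3535/1386) = -4500*(-44 - 3535*1/1386) = -4500*(-44 - 505/198) = -4500*(-9217/198) = 2304250/11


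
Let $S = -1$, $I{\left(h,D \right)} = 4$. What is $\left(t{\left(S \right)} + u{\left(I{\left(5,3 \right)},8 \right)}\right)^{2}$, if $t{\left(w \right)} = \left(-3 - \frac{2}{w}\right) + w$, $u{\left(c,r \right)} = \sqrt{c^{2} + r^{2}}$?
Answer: $84 - 16 \sqrt{5} \approx 48.223$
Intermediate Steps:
$t{\left(w \right)} = -3 + w - \frac{2}{w}$
$\left(t{\left(S \right)} + u{\left(I{\left(5,3 \right)},8 \right)}\right)^{2} = \left(\left(-3 - 1 - \frac{2}{-1}\right) + \sqrt{4^{2} + 8^{2}}\right)^{2} = \left(\left(-3 - 1 - -2\right) + \sqrt{16 + 64}\right)^{2} = \left(\left(-3 - 1 + 2\right) + \sqrt{80}\right)^{2} = \left(-2 + 4 \sqrt{5}\right)^{2}$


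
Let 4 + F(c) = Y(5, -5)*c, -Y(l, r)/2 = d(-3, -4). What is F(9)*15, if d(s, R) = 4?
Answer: -1140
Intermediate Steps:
Y(l, r) = -8 (Y(l, r) = -2*4 = -8)
F(c) = -4 - 8*c
F(9)*15 = (-4 - 8*9)*15 = (-4 - 72)*15 = -76*15 = -1140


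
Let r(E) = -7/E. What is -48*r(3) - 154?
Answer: -42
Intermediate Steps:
-48*r(3) - 154 = -(-336)/3 - 154 = -48*(-7/3) - 154 = 112 - 154 = -42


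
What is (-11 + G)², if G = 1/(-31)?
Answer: 116964/961 ≈ 121.71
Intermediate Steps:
G = -1/31 ≈ -0.032258
(-11 + G)² = (-11 - 1/31)² = (-342/31)² = 116964/961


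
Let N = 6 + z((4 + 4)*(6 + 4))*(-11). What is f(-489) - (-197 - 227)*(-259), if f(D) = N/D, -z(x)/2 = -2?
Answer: -53699986/489 ≈ -1.0982e+5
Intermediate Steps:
z(x) = 4 (z(x) = -2*(-2) = 4)
N = -38 (N = 6 + 4*(-11) = 6 - 44 = -38)
f(D) = -38/D
f(-489) - (-197 - 227)*(-259) = -38/(-489) - (-197 - 227)*(-259) = -38*(-1/489) - (-424)*(-259) = 38/489 - 1*109816 = 38/489 - 109816 = -53699986/489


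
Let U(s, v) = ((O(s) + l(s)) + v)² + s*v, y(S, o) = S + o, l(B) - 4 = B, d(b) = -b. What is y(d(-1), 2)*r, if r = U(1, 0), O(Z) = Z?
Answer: 108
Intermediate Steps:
l(B) = 4 + B
U(s, v) = (4 + v + 2*s)² + s*v (U(s, v) = ((s + (4 + s)) + v)² + s*v = ((4 + 2*s) + v)² + s*v = (4 + v + 2*s)² + s*v)
r = 36 (r = (4 + 0 + 2*1)² + 1*0 = (4 + 0 + 2)² + 0 = 6² + 0 = 36 + 0 = 36)
y(d(-1), 2)*r = (-1*(-1) + 2)*36 = (1 + 2)*36 = 3*36 = 108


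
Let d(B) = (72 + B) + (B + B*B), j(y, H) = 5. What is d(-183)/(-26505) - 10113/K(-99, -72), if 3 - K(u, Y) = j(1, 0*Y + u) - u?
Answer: 17646158/178467 ≈ 98.876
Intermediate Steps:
d(B) = 72 + B**2 + 2*B (d(B) = (72 + B) + (B + B**2) = 72 + B**2 + 2*B)
K(u, Y) = -2 + u (K(u, Y) = 3 - (5 - u) = 3 + (-5 + u) = -2 + u)
d(-183)/(-26505) - 10113/K(-99, -72) = (72 + (-183)**2 + 2*(-183))/(-26505) - 10113/(-2 - 99) = (72 + 33489 - 366)*(-1/26505) - 10113/(-101) = 33195*(-1/26505) - 10113*(-1/101) = -2213/1767 + 10113/101 = 17646158/178467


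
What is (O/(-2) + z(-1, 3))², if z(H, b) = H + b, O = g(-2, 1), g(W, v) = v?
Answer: 9/4 ≈ 2.2500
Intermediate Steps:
O = 1
(O/(-2) + z(-1, 3))² = (1/(-2) + (-1 + 3))² = (1*(-½) + 2)² = (-½ + 2)² = (3/2)² = 9/4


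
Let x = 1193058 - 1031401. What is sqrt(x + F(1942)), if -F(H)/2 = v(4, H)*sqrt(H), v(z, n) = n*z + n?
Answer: sqrt(161657 - 19420*sqrt(1942)) ≈ 833.15*I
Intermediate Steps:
x = 161657
v(z, n) = n + n*z
F(H) = -10*H**(3/2) (F(H) = -2*H*(1 + 4)*sqrt(H) = -2*H*5*sqrt(H) = -2*5*H*sqrt(H) = -10*H**(3/2))
sqrt(x + F(1942)) = sqrt(161657 - 19420*sqrt(1942))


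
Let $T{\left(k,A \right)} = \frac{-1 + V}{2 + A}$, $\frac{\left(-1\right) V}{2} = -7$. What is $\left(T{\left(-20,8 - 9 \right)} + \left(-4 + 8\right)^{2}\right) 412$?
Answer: $11948$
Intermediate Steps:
$V = 14$ ($V = \left(-2\right) \left(-7\right) = 14$)
$T{\left(k,A \right)} = \frac{13}{2 + A}$ ($T{\left(k,A \right)} = \frac{-1 + 14}{2 + A} = \frac{13}{2 + A}$)
$\left(T{\left(-20,8 - 9 \right)} + \left(-4 + 8\right)^{2}\right) 412 = \left(\frac{13}{2 + \left(8 - 9\right)} + \left(-4 + 8\right)^{2}\right) 412 = \left(\frac{13}{2 + \left(8 - 9\right)} + 4^{2}\right) 412 = \left(\frac{13}{2 - 1} + 16\right) 412 = \left(\frac{13}{1} + 16\right) 412 = \left(13 \cdot 1 + 16\right) 412 = \left(13 + 16\right) 412 = 29 \cdot 412 = 11948$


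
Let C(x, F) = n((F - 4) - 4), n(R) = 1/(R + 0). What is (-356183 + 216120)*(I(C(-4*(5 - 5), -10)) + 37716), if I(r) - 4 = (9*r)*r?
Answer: -190194489023/36 ≈ -5.2832e+9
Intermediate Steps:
n(R) = 1/R
C(x, F) = 1/(-8 + F) (C(x, F) = 1/((F - 4) - 4) = 1/((-4 + F) - 4) = 1/(-8 + F))
I(r) = 4 + 9*r**2 (I(r) = 4 + (9*r)*r = 4 + 9*r**2)
(-356183 + 216120)*(I(C(-4*(5 - 5), -10)) + 37716) = (-356183 + 216120)*((4 + 9*(1/(-8 - 10))**2) + 37716) = -140063*((4 + 9*(1/(-18))**2) + 37716) = -140063*((4 + 9*(-1/18)**2) + 37716) = -140063*((4 + 9*(1/324)) + 37716) = -140063*((4 + 1/36) + 37716) = -140063*(145/36 + 37716) = -140063*1357921/36 = -190194489023/36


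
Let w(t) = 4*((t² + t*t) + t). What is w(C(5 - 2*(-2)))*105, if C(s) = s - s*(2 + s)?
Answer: 6766200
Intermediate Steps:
C(s) = s - s*(2 + s)
w(t) = 4*t + 8*t² (w(t) = 4*((t² + t²) + t) = 4*(2*t² + t) = 4*(t + 2*t²) = 4*t + 8*t²)
w(C(5 - 2*(-2)))*105 = (4*(-(5 - 2*(-2))*(1 + (5 - 2*(-2))))*(1 + 2*(-(5 - 2*(-2))*(1 + (5 - 2*(-2))))))*105 = (4*(-(5 + 4)*(1 + (5 + 4)))*(1 + 2*(-(5 + 4)*(1 + (5 + 4)))))*105 = (4*(-1*9*(1 + 9))*(1 + 2*(-1*9*(1 + 9))))*105 = (4*(-1*9*10)*(1 + 2*(-1*9*10)))*105 = (4*(-90)*(1 + 2*(-90)))*105 = (4*(-90)*(1 - 180))*105 = (4*(-90)*(-179))*105 = 64440*105 = 6766200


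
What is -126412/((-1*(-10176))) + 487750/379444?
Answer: -2687683183/241326384 ≈ -11.137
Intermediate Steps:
-126412/((-1*(-10176))) + 487750/379444 = -126412/10176 + 487750*(1/379444) = -126412*1/10176 + 243875/189722 = -31603/2544 + 243875/189722 = -2687683183/241326384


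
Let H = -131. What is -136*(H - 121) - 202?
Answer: 34070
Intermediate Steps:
-136*(H - 121) - 202 = -136*(-131 - 121) - 202 = -136*(-252) - 202 = 34272 - 202 = 34070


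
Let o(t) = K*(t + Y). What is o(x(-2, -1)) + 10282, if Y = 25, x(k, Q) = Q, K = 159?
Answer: 14098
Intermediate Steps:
o(t) = 3975 + 159*t (o(t) = 159*(t + 25) = 159*(25 + t) = 3975 + 159*t)
o(x(-2, -1)) + 10282 = (3975 + 159*(-1)) + 10282 = (3975 - 159) + 10282 = 3816 + 10282 = 14098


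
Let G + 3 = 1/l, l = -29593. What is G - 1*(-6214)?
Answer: 183802122/29593 ≈ 6211.0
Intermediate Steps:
G = -88780/29593 (G = -3 + 1/(-29593) = -3 - 1/29593 = -88780/29593 ≈ -3.0000)
G - 1*(-6214) = -88780/29593 - 1*(-6214) = -88780/29593 + 6214 = 183802122/29593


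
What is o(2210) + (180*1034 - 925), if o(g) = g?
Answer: 187405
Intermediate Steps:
o(2210) + (180*1034 - 925) = 2210 + (180*1034 - 925) = 2210 + (186120 - 925) = 2210 + 185195 = 187405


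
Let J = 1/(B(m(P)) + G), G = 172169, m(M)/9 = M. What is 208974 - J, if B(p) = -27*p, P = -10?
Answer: 36486651425/174599 ≈ 2.0897e+5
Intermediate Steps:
m(M) = 9*M
J = 1/174599 (J = 1/(-243*(-10) + 172169) = 1/(-27*(-90) + 172169) = 1/(2430 + 172169) = 1/174599 ≈ 5.7274e-6)
208974 - J = 208974 - 1*1/174599 = 208974 - 1/174599 = 36486651425/174599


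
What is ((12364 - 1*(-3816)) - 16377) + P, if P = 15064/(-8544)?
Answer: -212279/1068 ≈ -198.76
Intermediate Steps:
P = -1883/1068 (P = 15064*(-1/8544) = -1883/1068 ≈ -1.7631)
((12364 - 1*(-3816)) - 16377) + P = ((12364 - 1*(-3816)) - 16377) - 1883/1068 = ((12364 + 3816) - 16377) - 1883/1068 = (16180 - 16377) - 1883/1068 = -197 - 1883/1068 = -212279/1068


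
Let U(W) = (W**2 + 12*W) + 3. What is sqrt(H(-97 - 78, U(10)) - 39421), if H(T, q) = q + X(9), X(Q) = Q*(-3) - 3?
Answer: 2*I*sqrt(9807) ≈ 198.06*I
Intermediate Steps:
X(Q) = -3 - 3*Q (X(Q) = -3*Q - 3 = -3 - 3*Q)
U(W) = 3 + W**2 + 12*W
H(T, q) = -30 + q (H(T, q) = q + (-3 - 3*9) = q + (-3 - 27) = q - 30 = -30 + q)
sqrt(H(-97 - 78, U(10)) - 39421) = sqrt((-30 + (3 + 10**2 + 12*10)) - 39421) = sqrt((-30 + (3 + 100 + 120)) - 39421) = sqrt((-30 + 223) - 39421) = sqrt(193 - 39421) = sqrt(-39228) = 2*I*sqrt(9807)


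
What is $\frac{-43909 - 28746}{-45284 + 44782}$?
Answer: $\frac{72655}{502} \approx 144.73$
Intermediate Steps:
$\frac{-43909 - 28746}{-45284 + 44782} = - \frac{72655}{-502} = \left(-72655\right) \left(- \frac{1}{502}\right) = \frac{72655}{502}$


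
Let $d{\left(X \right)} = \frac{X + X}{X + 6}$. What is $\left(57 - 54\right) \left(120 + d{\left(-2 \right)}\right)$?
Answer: $357$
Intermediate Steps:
$d{\left(X \right)} = \frac{2 X}{6 + X}$
$\left(57 - 54\right) \left(120 + d{\left(-2 \right)}\right) = \left(57 - 54\right) \left(120 + 2 \left(-2\right) \frac{1}{6 - 2}\right) = \left(57 - 54\right) \left(120 + 2 \left(-2\right) \frac{1}{4}\right) = 3 \left(120 + 2 \left(-2\right) \frac{1}{4}\right) = 3 \left(120 - 1\right) = 3 \cdot 119 = 357$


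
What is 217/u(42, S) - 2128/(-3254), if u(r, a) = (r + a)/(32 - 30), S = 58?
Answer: 406259/81350 ≈ 4.9940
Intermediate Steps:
u(r, a) = a/2 + r/2 (u(r, a) = (a + r)/2 = (a + r)*(½) = a/2 + r/2)
217/u(42, S) - 2128/(-3254) = 217/((½)*58 + (½)*42) - 2128/(-3254) = 217/(29 + 21) - 2128*(-1/3254) = 217/50 + 1064/1627 = 406259/81350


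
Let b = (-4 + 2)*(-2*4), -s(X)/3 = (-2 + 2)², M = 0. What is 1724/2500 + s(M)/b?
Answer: 431/625 ≈ 0.68960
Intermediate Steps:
s(X) = 0 (s(X) = -3*(-2 + 2)² = -3*0² = -3*0 = 0)
b = 16 (b = -2*(-8) = 16)
1724/2500 + s(M)/b = 1724/2500 + 0/16 = 1724*(1/2500) + 0*(1/16) = 431/625 + 0 = 431/625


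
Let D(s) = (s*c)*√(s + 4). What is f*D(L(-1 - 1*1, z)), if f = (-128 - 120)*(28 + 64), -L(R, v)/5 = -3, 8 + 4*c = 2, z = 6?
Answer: 513360*√19 ≈ 2.2377e+6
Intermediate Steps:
c = -3/2 (c = -2 + (¼)*2 = -2 + ½ = -3/2 ≈ -1.5000)
L(R, v) = 15 (L(R, v) = -5*(-3) = 15)
D(s) = -3*s*√(4 + s)/2 (D(s) = (s*(-3/2))*√(s + 4) = (-3*s/2)*√(4 + s) = -3*s*√(4 + s)/2)
f = -22816 (f = -248*92 = -22816)
f*D(L(-1 - 1*1, z)) = -(-34224)*15*√(4 + 15) = -(-34224)*15*√19 = -(-513360)*√19 = 513360*√19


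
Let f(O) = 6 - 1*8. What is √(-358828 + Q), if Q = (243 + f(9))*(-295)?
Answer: I*√429923 ≈ 655.69*I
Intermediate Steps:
f(O) = -2 (f(O) = 6 - 8 = -2)
Q = -71095 (Q = (243 - 2)*(-295) = 241*(-295) = -71095)
√(-358828 + Q) = √(-358828 - 71095) = √(-429923) = I*√429923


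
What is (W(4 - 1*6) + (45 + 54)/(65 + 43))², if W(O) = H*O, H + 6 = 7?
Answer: 169/144 ≈ 1.1736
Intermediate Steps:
H = 1 (H = -6 + 7 = 1)
W(O) = O (W(O) = 1*O = O)
(W(4 - 1*6) + (45 + 54)/(65 + 43))² = ((4 - 1*6) + (45 + 54)/(65 + 43))² = ((4 - 6) + 99/108)² = (-2 + 99*(1/108))² = (-2 + 11/12)² = (-13/12)² = 169/144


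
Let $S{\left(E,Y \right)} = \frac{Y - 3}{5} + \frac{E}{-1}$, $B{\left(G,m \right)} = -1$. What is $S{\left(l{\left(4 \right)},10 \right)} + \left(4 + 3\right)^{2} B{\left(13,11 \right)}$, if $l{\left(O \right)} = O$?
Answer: $- \frac{258}{5} \approx -51.6$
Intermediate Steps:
$S{\left(E,Y \right)} = - \frac{3}{5} - E + \frac{Y}{5}$ ($S{\left(E,Y \right)} = \left(-3 + Y\right) \frac{1}{5} + E \left(-1\right) = \left(- \frac{3}{5} + \frac{Y}{5}\right) - E = - \frac{3}{5} - E + \frac{Y}{5}$)
$S{\left(l{\left(4 \right)},10 \right)} + \left(4 + 3\right)^{2} B{\left(13,11 \right)} = \left(- \frac{3}{5} - 4 + \frac{1}{5} \cdot 10\right) + \left(4 + 3\right)^{2} \left(-1\right) = \left(- \frac{3}{5} - 4 + 2\right) + 7^{2} \left(-1\right) = - \frac{13}{5} + 49 \left(-1\right) = - \frac{13}{5} - 49 = - \frac{258}{5}$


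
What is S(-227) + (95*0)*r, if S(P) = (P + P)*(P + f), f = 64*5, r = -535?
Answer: -42222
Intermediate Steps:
f = 320
S(P) = 2*P*(320 + P) (S(P) = (P + P)*(P + 320) = (2*P)*(320 + P) = 2*P*(320 + P))
S(-227) + (95*0)*r = 2*(-227)*(320 - 227) + (95*0)*(-535) = 2*(-227)*93 + 0*(-535) = -42222 + 0 = -42222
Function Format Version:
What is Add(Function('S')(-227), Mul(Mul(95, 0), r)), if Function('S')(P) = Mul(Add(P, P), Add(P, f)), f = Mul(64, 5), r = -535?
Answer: -42222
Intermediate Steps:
f = 320
Function('S')(P) = Mul(2, P, Add(320, P)) (Function('S')(P) = Mul(Add(P, P), Add(P, 320)) = Mul(Mul(2, P), Add(320, P)) = Mul(2, P, Add(320, P)))
Add(Function('S')(-227), Mul(Mul(95, 0), r)) = Add(Mul(2, -227, Add(320, -227)), Mul(Mul(95, 0), -535)) = Add(Mul(2, -227, 93), Mul(0, -535)) = Add(-42222, 0) = -42222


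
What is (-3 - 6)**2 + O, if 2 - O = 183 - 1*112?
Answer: 12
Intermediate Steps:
O = -69 (O = 2 - (183 - 1*112) = 2 - (183 - 112) = 2 - 1*71 = 2 - 71 = -69)
(-3 - 6)**2 + O = (-3 - 6)**2 - 69 = (-9)**2 - 69 = 81 - 69 = 12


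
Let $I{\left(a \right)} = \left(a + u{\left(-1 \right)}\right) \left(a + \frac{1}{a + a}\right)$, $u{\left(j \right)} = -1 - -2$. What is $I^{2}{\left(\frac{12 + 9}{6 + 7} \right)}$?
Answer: $\frac{319229689}{12595401} \approx 25.345$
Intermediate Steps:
$u{\left(j \right)} = 1$ ($u{\left(j \right)} = -1 + 2 = 1$)
$I{\left(a \right)} = \left(1 + a\right) \left(a + \frac{1}{2 a}\right)$ ($I{\left(a \right)} = \left(a + 1\right) \left(a + \frac{1}{a + a}\right) = \left(1 + a\right) \left(a + \frac{1}{2 a}\right)$)
$I^{2}{\left(\frac{12 + 9}{6 + 7} \right)} = \left(\frac{1}{2} + \frac{12 + 9}{6 + 7} + \left(\frac{12 + 9}{6 + 7}\right)^{2} + \frac{1}{2 \frac{12 + 9}{6 + 7}}\right)^{2} = \left(\frac{1}{2} + \frac{21}{13} + \left(\frac{21}{13}\right)^{2} + \frac{1}{2 \cdot \frac{21}{13}}\right)^{2} = \left(\frac{1}{2} + \frac{21}{13} + \frac{441}{169} + \frac{1}{2} \cdot \frac{13}{21}\right)^{2} = \left(\frac{1}{2} + \frac{21}{13} + \frac{441}{169} + \frac{13}{42}\right)^{2} = \left(\frac{17867}{3549}\right)^{2} = \frac{319229689}{12595401}$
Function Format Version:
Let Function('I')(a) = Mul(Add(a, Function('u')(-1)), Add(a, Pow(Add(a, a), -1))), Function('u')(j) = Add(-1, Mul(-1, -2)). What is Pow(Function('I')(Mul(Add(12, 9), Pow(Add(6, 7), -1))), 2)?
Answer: Rational(319229689, 12595401) ≈ 25.345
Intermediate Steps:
Function('u')(j) = 1 (Function('u')(j) = Add(-1, 2) = 1)
Function('I')(a) = Mul(Add(1, a), Add(a, Mul(Rational(1, 2), Pow(a, -1)))) (Function('I')(a) = Mul(Add(a, 1), Add(a, Pow(Add(a, a), -1))) = Mul(Add(1, a), Add(a, Pow(Mul(2, a), -1))) = Mul(Add(1, a), Add(a, Mul(Rational(1, 2), Pow(a, -1)))))
Pow(Function('I')(Mul(Add(12, 9), Pow(Add(6, 7), -1))), 2) = Pow(Add(Rational(1, 2), Mul(Add(12, 9), Pow(Add(6, 7), -1)), Pow(Mul(Add(12, 9), Pow(Add(6, 7), -1)), 2), Mul(Rational(1, 2), Pow(Mul(Add(12, 9), Pow(Add(6, 7), -1)), -1))), 2) = Pow(Add(Rational(1, 2), Mul(21, Pow(13, -1)), Pow(Mul(21, Pow(13, -1)), 2), Mul(Rational(1, 2), Pow(Mul(21, Pow(13, -1)), -1))), 2) = Pow(Add(Rational(1, 2), Mul(21, Rational(1, 13)), Pow(Mul(21, Rational(1, 13)), 2), Mul(Rational(1, 2), Pow(Mul(21, Rational(1, 13)), -1))), 2) = Pow(Add(Rational(1, 2), Rational(21, 13), Pow(Rational(21, 13), 2), Mul(Rational(1, 2), Pow(Rational(21, 13), -1))), 2) = Pow(Add(Rational(1, 2), Rational(21, 13), Rational(441, 169), Mul(Rational(1, 2), Rational(13, 21))), 2) = Pow(Add(Rational(1, 2), Rational(21, 13), Rational(441, 169), Rational(13, 42)), 2) = Pow(Rational(17867, 3549), 2) = Rational(319229689, 12595401)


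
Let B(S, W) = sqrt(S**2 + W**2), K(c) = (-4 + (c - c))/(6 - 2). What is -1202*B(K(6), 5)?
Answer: -1202*sqrt(26) ≈ -6129.0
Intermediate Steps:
K(c) = -1 (K(c) = (-4 + 0)/4 = -4*1/4 = -1)
-1202*B(K(6), 5) = -1202*sqrt((-1)**2 + 5**2) = -1202*sqrt(1 + 25) = -1202*sqrt(26)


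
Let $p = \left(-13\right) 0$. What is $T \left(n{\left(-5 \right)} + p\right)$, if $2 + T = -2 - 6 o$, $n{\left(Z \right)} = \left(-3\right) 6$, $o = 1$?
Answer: $180$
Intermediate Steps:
$n{\left(Z \right)} = -18$
$p = 0$
$T = -10$ ($T = -2 - 8 = -10$)
$T \left(n{\left(-5 \right)} + p\right) = - 10 \left(-18 + 0\right) = \left(-10\right) \left(-18\right) = 180$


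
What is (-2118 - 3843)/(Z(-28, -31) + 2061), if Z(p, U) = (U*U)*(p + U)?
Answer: 5961/54638 ≈ 0.10910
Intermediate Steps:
Z(p, U) = U²*(U + p)
(-2118 - 3843)/(Z(-28, -31) + 2061) = (-2118 - 3843)/((-31)²*(-31 - 28) + 2061) = -5961/(961*(-59) + 2061) = -5961/(-56699 + 2061) = -5961/(-54638) = -5961*(-1/54638) = 5961/54638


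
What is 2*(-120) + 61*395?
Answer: 23855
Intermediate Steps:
2*(-120) + 61*395 = -240 + 24095 = 23855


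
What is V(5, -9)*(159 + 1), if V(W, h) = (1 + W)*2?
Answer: 1920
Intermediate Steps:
V(W, h) = 2 + 2*W
V(5, -9)*(159 + 1) = (2 + 2*5)*(159 + 1) = (2 + 10)*160 = 12*160 = 1920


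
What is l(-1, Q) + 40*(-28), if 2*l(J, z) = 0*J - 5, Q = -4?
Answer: -2245/2 ≈ -1122.5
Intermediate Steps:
l(J, z) = -5/2 (l(J, z) = (0*J - 5)/2 = (0 - 5)/2 = (½)*(-5) = -5/2)
l(-1, Q) + 40*(-28) = -5/2 + 40*(-28) = -5/2 - 1120 = -2245/2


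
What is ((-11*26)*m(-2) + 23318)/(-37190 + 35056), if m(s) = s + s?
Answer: -12231/1067 ≈ -11.463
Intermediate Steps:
m(s) = 2*s
((-11*26)*m(-2) + 23318)/(-37190 + 35056) = ((-11*26)*(2*(-2)) + 23318)/(-37190 + 35056) = (-286*(-4) + 23318)/(-2134) = (1144 + 23318)*(-1/2134) = 24462*(-1/2134) = -12231/1067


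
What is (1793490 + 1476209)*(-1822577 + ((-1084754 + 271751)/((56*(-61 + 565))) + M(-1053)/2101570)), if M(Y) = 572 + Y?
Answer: -58913075752127009824331/9885785280 ≈ -5.9594e+12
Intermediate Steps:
(1793490 + 1476209)*(-1822577 + ((-1084754 + 271751)/((56*(-61 + 565))) + M(-1053)/2101570)) = (1793490 + 1476209)*(-1822577 + ((-1084754 + 271751)/((56*(-61 + 565))) + (572 - 1053)/2101570)) = 3269699*(-1822577 + (-813003/(56*504) - 481*1/2101570)) = 3269699*(-1822577 + (-813003/28224 - 481/2101570)) = 3269699*(-1822577 + (-813003*1/28224 - 481/2101570)) = 3269699*(-1822577 + (-271001/9408 - 481/2101570)) = 3269699*(-1822577 - 284766048409/9885785280) = 3269699*(-18017889644314969/9885785280) = -58913075752127009824331/9885785280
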